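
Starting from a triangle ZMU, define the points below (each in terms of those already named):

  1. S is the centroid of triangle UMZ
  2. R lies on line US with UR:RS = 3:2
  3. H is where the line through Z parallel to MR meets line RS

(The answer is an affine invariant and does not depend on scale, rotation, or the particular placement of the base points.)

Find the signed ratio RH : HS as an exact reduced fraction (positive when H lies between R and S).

RH:HS = -9/7

Choose coordinates Z = (0, 0), M = (1, 0), U = (0, 1).
1. S is the centroid of triangle UMZ ⇒ S = (1/3, 1/3)
2. R lies on line US with UR:RS = 3:2 ⇒ R = (1/5, 3/5)
3. H is where the line through Z parallel to MR meets line RS ⇒ H = (4/5, -3/5)
H = R + t·(S−R) with t = 9/2, so RH:HS = t:(1−t) = 9/2:-7/2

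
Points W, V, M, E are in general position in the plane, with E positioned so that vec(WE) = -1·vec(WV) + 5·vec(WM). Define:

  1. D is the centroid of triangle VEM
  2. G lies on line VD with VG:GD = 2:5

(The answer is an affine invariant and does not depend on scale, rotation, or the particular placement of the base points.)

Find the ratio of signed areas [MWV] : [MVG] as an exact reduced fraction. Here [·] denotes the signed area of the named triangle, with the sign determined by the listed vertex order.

[MWV]:[MVG] = 7/2

Work in coordinates with W = (0, 0), V = (1, 0), M = (0, 1), E = (-1, 5).
1. D is the centroid of triangle VEM ⇒ D = (0, 2)
2. G lies on line VD with VG:GD = 2:5 ⇒ G = (5/7, 4/7)
2·[MWV] = 1, 2·[MVG] = 2/7
[MWV]:[MVG] = 1:2/7 = 7/2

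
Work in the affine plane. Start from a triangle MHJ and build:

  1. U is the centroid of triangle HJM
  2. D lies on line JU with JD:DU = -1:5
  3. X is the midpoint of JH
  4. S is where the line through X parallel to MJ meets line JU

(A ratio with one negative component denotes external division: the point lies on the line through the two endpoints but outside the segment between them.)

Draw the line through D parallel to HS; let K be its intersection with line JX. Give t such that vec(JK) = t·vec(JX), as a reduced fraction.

Assign M = (0, 0), H = (1, 0), J = (0, 1) — the answer is frame-independent, so this choice is without loss of generality.
1. U is the centroid of triangle HJM ⇒ U = (1/3, 1/3)
2. D lies on line JU with JD:DU = -1:5 ⇒ D = (-1/12, 7/6)
3. X is the midpoint of JH ⇒ X = (1/2, 1/2)
4. S is where the line through X parallel to MJ meets line JU ⇒ S = (1/2, 0)
through D parallel to HS: direction (-1/2, 0); meets JX at K = (-1/6, 7/6)
K = J + t·(X−J) with t = -1/3

t = -1/3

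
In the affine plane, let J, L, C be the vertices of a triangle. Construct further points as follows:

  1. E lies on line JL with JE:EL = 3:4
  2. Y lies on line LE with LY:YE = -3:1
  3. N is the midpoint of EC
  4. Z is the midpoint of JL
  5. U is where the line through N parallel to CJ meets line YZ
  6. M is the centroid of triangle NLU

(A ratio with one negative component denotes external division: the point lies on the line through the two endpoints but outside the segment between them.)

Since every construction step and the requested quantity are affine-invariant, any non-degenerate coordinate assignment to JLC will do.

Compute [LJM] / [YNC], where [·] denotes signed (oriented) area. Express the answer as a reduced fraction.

Choose coordinates J = (0, 0), L = (1, 0), C = (0, 1).
1. E lies on line JL with JE:EL = 3:4 ⇒ E = (3/7, 0)
2. Y lies on line LE with LY:YE = -3:1 ⇒ Y = (1/7, 0)
3. N is the midpoint of EC ⇒ N = (3/14, 1/2)
4. Z is the midpoint of JL ⇒ Z = (1/2, 0)
5. U is where the line through N parallel to CJ meets line YZ ⇒ U = (3/14, 0)
6. M is the centroid of triangle NLU ⇒ M = (10/21, 1/6)
2·[LJM] = -1/6, 2·[YNC] = 1/7
[LJM]:[YNC] = -1/6:1/7 = -7/6

[LJM]:[YNC] = -7/6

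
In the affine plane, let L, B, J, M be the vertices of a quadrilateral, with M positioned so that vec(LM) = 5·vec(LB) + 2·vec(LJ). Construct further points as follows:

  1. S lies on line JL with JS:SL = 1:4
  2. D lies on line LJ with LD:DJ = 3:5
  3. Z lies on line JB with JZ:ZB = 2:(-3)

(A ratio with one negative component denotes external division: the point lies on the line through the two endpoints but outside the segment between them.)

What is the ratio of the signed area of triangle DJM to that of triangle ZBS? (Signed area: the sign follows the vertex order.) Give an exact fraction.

[DJM]:[ZBS] = 125/24

Assign L = (0, 0), B = (1, 0), J = (0, 1), M = (5, 2) — the answer is frame-independent, so this choice is without loss of generality.
1. S lies on line JL with JS:SL = 1:4 ⇒ S = (0, 4/5)
2. D lies on line LJ with LD:DJ = 3:5 ⇒ D = (0, 3/8)
3. Z lies on line JB with JZ:ZB = 2:(-3) ⇒ Z = (-2, 3)
2·[DJM] = -25/8, 2·[ZBS] = -3/5
[DJM]:[ZBS] = -25/8:-3/5 = 125/24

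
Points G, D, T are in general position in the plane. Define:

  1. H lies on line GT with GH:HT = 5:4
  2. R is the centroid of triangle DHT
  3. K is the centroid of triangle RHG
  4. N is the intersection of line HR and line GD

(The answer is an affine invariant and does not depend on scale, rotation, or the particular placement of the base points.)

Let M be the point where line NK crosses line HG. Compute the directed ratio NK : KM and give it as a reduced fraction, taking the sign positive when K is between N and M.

NK:KM = 44

Set G = (0, 0), D = (1, 0), T = (0, 1); any affine frame gives the same invariant.
1. H lies on line GT with GH:HT = 5:4 ⇒ H = (0, 5/9)
2. R is the centroid of triangle DHT ⇒ R = (1/3, 14/27)
3. K is the centroid of triangle RHG ⇒ K = (1/9, 29/81)
4. N is the intersection of line HR and line GD ⇒ N = (5, 0)
line NK meets HG at M = (0, 145/396)
K = N + t·(M−N) with t = 44/45, so NK:KM = 44/45:1/45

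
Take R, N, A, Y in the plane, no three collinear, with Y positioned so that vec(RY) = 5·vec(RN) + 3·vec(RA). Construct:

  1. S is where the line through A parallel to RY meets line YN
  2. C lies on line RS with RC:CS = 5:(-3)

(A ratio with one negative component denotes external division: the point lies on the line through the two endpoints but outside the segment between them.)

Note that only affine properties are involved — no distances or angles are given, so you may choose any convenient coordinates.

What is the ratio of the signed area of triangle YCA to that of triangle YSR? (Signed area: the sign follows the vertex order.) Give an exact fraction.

[YCA]:[YSR] = 22/3

Choose coordinates R = (0, 0), N = (1, 0), A = (0, 1), Y = (5, 3).
1. S is where the line through A parallel to RY meets line YN ⇒ S = (35/3, 8)
2. C lies on line RS with RC:CS = 5:(-3) ⇒ C = (175/6, 20)
2·[YCA] = 110/3, 2·[YSR] = 5
[YCA]:[YSR] = 110/3:5 = 22/3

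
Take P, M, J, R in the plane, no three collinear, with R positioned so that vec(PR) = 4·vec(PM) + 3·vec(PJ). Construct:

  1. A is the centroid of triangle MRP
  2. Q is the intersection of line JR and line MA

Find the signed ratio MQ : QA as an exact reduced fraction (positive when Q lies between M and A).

Set P = (0, 0), M = (1, 0), J = (0, 1), R = (4, 3); any affine frame gives the same invariant.
1. A is the centroid of triangle MRP ⇒ A = (5/3, 1)
2. Q is the intersection of line JR and line MA ⇒ Q = (5/2, 9/4)
Q = M + t·(A−M) with t = 9/4, so MQ:QA = t:(1−t) = 9/4:-5/4

MQ:QA = -9/5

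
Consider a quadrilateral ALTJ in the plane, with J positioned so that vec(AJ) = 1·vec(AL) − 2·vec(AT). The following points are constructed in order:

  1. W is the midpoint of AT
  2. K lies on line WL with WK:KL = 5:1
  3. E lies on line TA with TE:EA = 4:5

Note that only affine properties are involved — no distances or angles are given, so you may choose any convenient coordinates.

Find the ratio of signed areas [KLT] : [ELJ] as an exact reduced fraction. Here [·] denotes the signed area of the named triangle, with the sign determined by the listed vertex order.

[KLT]:[ELJ] = -1/24

Choose coordinates A = (0, 0), L = (1, 0), T = (0, 1), J = (1, -2).
1. W is the midpoint of AT ⇒ W = (0, 1/2)
2. K lies on line WL with WK:KL = 5:1 ⇒ K = (5/6, 1/12)
3. E lies on line TA with TE:EA = 4:5 ⇒ E = (0, 5/9)
2·[KLT] = 1/12, 2·[ELJ] = -2
[KLT]:[ELJ] = 1/12:-2 = -1/24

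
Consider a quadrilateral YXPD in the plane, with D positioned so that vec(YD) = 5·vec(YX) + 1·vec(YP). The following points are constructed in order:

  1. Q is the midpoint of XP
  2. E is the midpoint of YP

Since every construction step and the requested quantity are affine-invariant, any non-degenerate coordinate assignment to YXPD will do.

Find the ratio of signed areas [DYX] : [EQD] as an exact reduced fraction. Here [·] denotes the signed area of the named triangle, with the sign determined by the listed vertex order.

[DYX]:[EQD] = 4

Set Y = (0, 0), X = (1, 0), P = (0, 1), D = (5, 1); any affine frame gives the same invariant.
1. Q is the midpoint of XP ⇒ Q = (1/2, 1/2)
2. E is the midpoint of YP ⇒ E = (0, 1/2)
2·[DYX] = 1, 2·[EQD] = 1/4
[DYX]:[EQD] = 1:1/4 = 4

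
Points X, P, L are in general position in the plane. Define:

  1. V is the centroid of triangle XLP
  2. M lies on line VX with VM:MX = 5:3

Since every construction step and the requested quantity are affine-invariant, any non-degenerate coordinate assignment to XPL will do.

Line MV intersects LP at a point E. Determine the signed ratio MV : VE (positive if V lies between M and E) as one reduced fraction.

Choose coordinates X = (0, 0), P = (1, 0), L = (0, 1).
1. V is the centroid of triangle XLP ⇒ V = (1/3, 1/3)
2. M lies on line VX with VM:MX = 5:3 ⇒ M = (1/8, 1/8)
line MV meets LP at E = (1/2, 1/2)
V = M + t·(E−M) with t = 5/9, so MV:VE = 5/9:4/9

MV:VE = 5/4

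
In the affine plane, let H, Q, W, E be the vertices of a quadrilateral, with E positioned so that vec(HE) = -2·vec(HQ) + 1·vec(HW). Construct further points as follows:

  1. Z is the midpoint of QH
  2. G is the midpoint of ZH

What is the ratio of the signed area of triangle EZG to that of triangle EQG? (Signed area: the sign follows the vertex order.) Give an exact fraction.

Choose coordinates H = (0, 0), Q = (1, 0), W = (0, 1), E = (-2, 1).
1. Z is the midpoint of QH ⇒ Z = (1/2, 0)
2. G is the midpoint of ZH ⇒ G = (1/4, 0)
2·[EZG] = -1/4, 2·[EQG] = -3/4
[EZG]:[EQG] = -1/4:-3/4 = 1/3

[EZG]:[EQG] = 1/3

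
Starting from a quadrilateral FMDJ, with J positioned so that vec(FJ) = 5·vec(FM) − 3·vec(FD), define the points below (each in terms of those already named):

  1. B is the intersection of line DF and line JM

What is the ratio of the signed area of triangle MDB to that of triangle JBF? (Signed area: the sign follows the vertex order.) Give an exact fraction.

Assign F = (0, 0), M = (1, 0), D = (0, 1), J = (5, -3) — the answer is frame-independent, so this choice is without loss of generality.
1. B is the intersection of line DF and line JM ⇒ B = (0, 3/4)
2·[MDB] = 1/4, 2·[JBF] = 15/4
[MDB]:[JBF] = 1/4:15/4 = 1/15

[MDB]:[JBF] = 1/15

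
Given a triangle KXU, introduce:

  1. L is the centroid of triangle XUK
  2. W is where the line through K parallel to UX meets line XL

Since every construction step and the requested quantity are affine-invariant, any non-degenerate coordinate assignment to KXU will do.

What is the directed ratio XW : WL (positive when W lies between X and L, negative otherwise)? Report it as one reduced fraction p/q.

XW:WL = -3/2

Assign K = (0, 0), X = (1, 0), U = (0, 1) — the answer is frame-independent, so this choice is without loss of generality.
1. L is the centroid of triangle XUK ⇒ L = (1/3, 1/3)
2. W is where the line through K parallel to UX meets line XL ⇒ W = (-1, 1)
W = X + t·(L−X) with t = 3, so XW:WL = t:(1−t) = 3:-2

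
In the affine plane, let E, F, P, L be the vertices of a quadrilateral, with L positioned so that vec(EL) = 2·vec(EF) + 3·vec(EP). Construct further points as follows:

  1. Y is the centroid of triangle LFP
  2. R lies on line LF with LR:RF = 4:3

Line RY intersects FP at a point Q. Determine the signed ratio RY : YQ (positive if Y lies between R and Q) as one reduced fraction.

Choose coordinates E = (0, 0), F = (1, 0), P = (0, 1), L = (2, 3).
1. Y is the centroid of triangle LFP ⇒ Y = (1, 4/3)
2. R lies on line LF with LR:RF = 4:3 ⇒ R = (10/7, 9/7)
line RY meets FP at Q = (-1/2, 3/2)
Y = R + t·(Q−R) with t = 2/9, so RY:YQ = 2/9:7/9

RY:YQ = 2/7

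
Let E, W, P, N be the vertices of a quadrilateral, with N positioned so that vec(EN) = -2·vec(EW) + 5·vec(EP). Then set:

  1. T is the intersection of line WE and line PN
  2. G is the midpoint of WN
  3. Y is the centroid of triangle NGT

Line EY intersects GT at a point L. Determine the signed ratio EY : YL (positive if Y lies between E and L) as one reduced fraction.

EY:YL = 2

Work in coordinates with E = (0, 0), W = (1, 0), P = (0, 1), N = (-2, 5).
1. T is the intersection of line WE and line PN ⇒ T = (1/2, 0)
2. G is the midpoint of WN ⇒ G = (-1/2, 5/2)
3. Y is the centroid of triangle NGT ⇒ Y = (-2/3, 5/2)
line EY meets GT at L = (-1, 15/4)
Y = E + t·(L−E) with t = 2/3, so EY:YL = 2/3:1/3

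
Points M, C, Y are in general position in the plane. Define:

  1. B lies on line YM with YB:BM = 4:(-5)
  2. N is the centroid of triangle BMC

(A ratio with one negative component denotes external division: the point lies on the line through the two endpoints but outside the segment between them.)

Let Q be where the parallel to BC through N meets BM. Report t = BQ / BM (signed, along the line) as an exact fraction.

t = 1/3

Choose coordinates M = (0, 0), C = (1, 0), Y = (0, 1).
1. B lies on line YM with YB:BM = 4:(-5) ⇒ B = (0, 5)
2. N is the centroid of triangle BMC ⇒ N = (1/3, 5/3)
through N parallel to BC: direction (1, -5); meets BM at Q = (0, 10/3)
Q = B + t·(M−B) with t = 1/3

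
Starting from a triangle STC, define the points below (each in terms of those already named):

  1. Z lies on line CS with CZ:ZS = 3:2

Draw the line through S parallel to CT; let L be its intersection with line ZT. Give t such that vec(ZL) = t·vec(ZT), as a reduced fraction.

t = -2/3

Work in coordinates with S = (0, 0), T = (1, 0), C = (0, 1).
1. Z lies on line CS with CZ:ZS = 3:2 ⇒ Z = (0, 2/5)
through S parallel to CT: direction (1, -1); meets ZT at L = (-2/3, 2/3)
L = Z + t·(T−Z) with t = -2/3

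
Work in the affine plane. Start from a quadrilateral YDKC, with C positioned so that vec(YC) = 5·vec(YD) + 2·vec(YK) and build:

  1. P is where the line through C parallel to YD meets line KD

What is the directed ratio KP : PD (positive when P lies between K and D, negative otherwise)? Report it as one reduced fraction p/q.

Assign Y = (0, 0), D = (1, 0), K = (0, 1), C = (5, 2) — the answer is frame-independent, so this choice is without loss of generality.
1. P is where the line through C parallel to YD meets line KD ⇒ P = (-1, 2)
P = K + t·(D−K) with t = -1, so KP:PD = t:(1−t) = -1:2

KP:PD = -1/2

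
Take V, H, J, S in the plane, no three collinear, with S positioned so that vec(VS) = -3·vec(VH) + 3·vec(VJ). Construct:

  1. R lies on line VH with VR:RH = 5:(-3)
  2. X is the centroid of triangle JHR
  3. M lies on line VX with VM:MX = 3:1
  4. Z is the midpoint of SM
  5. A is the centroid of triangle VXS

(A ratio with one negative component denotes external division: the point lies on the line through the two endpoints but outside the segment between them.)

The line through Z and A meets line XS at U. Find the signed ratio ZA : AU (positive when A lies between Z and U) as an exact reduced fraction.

ZA:AU = -5/8

Choose coordinates V = (0, 0), H = (1, 0), J = (0, 1), S = (-3, 3).
1. R lies on line VH with VR:RH = 5:(-3) ⇒ R = (5/2, 0)
2. X is the centroid of triangle JHR ⇒ X = (7/6, 1/3)
3. M lies on line VX with VM:MX = 3:1 ⇒ M = (7/8, 1/4)
4. Z is the midpoint of SM ⇒ Z = (-17/16, 13/8)
5. A is the centroid of triangle VXS ⇒ A = (-11/18, 10/9)
line ZA meets XS at U = (-4/3, 29/15)
A = Z + t·(U−Z) with t = -5/3, so ZA:AU = -5/3:8/3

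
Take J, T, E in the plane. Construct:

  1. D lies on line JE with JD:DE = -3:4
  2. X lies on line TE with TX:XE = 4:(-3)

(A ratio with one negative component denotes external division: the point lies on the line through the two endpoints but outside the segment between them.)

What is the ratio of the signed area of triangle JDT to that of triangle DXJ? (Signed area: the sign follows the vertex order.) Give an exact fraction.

Work in coordinates with J = (0, 0), T = (1, 0), E = (0, 1).
1. D lies on line JE with JD:DE = -3:4 ⇒ D = (0, -3)
2. X lies on line TE with TX:XE = 4:(-3) ⇒ X = (-3, 4)
2·[JDT] = 3, 2·[DXJ] = -9
[JDT]:[DXJ] = 3:-9 = -1/3

[JDT]:[DXJ] = -1/3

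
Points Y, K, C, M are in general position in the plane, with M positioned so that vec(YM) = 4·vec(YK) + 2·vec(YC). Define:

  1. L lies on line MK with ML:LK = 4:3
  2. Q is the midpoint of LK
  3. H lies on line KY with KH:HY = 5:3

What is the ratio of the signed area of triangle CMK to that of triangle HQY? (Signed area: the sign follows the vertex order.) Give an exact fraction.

Assign Y = (0, 0), K = (1, 0), C = (0, 1), M = (4, 2) — the answer is frame-independent, so this choice is without loss of generality.
1. L lies on line MK with ML:LK = 4:3 ⇒ L = (16/7, 6/7)
2. Q is the midpoint of LK ⇒ Q = (23/14, 3/7)
3. H lies on line KY with KH:HY = 5:3 ⇒ H = (3/8, 0)
2·[CMK] = -5, 2·[HQY] = 9/56
[CMK]:[HQY] = -5:9/56 = -280/9

[CMK]:[HQY] = -280/9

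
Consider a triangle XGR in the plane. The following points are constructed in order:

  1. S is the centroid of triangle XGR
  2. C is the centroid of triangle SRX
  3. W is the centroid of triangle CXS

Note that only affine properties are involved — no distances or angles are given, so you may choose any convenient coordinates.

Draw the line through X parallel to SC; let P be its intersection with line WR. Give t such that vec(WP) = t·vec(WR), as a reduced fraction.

Set X = (0, 0), G = (1, 0), R = (0, 1); any affine frame gives the same invariant.
1. S is the centroid of triangle XGR ⇒ S = (1/3, 1/3)
2. C is the centroid of triangle SRX ⇒ C = (1/9, 4/9)
3. W is the centroid of triangle CXS ⇒ W = (4/27, 7/27)
through X parallel to SC: direction (-2/9, 1/9); meets WR at P = (2/9, -1/9)
P = W + t·(R−W) with t = -1/2

t = -1/2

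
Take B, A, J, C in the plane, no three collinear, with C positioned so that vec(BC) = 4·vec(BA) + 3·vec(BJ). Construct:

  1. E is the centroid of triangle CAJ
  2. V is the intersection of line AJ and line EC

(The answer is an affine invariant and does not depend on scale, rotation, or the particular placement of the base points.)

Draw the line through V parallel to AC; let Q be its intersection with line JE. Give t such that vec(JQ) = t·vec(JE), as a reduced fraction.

Work in coordinates with B = (0, 0), A = (1, 0), J = (0, 1), C = (4, 3).
1. E is the centroid of triangle CAJ ⇒ E = (5/3, 4/3)
2. V is the intersection of line AJ and line EC ⇒ V = (1/2, 1/2)
through V parallel to AC: direction (3, 3); meets JE at Q = (5/4, 5/4)
Q = J + t·(E−J) with t = 3/4

t = 3/4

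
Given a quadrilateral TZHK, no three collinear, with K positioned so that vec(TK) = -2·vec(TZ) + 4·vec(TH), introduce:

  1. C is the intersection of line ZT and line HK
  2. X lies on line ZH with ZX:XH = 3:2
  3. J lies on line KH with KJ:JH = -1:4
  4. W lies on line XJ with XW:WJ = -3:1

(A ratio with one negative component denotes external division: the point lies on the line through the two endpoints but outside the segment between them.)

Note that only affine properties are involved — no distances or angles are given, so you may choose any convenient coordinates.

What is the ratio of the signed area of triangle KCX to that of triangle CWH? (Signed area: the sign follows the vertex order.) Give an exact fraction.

[KCX]:[CWH] = -8

Set T = (0, 0), Z = (1, 0), H = (0, 1), K = (-2, 4); any affine frame gives the same invariant.
1. C is the intersection of line ZT and line HK ⇒ C = (2/3, 0)
2. X lies on line ZH with ZX:XH = 3:2 ⇒ X = (2/5, 3/5)
3. J lies on line KH with KJ:JH = -1:4 ⇒ J = (-8/3, 5)
4. W lies on line XJ with XW:WJ = -3:1 ⇒ W = (-21/5, 36/5)
2·[KCX] = 8/15, 2·[CWH] = -1/15
[KCX]:[CWH] = 8/15:-1/15 = -8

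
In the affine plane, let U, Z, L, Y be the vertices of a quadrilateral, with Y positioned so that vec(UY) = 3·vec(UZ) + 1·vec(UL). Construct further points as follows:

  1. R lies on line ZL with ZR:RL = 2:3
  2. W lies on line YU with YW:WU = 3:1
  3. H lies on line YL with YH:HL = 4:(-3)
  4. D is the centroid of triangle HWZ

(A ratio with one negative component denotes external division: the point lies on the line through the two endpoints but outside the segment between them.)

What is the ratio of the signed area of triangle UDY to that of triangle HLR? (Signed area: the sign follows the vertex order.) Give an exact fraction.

Work in coordinates with U = (0, 0), Z = (1, 0), L = (0, 1), Y = (3, 1).
1. R lies on line ZL with ZR:RL = 2:3 ⇒ R = (3/5, 2/5)
2. W lies on line YU with YW:WU = 3:1 ⇒ W = (3/4, 1/4)
3. H lies on line YL with YH:HL = 4:(-3) ⇒ H = (-9, 1)
4. D is the centroid of triangle HWZ ⇒ D = (-29/12, 5/12)
2·[UDY] = -11/3, 2·[HLR] = -27/5
[UDY]:[HLR] = -11/3:-27/5 = 55/81

[UDY]:[HLR] = 55/81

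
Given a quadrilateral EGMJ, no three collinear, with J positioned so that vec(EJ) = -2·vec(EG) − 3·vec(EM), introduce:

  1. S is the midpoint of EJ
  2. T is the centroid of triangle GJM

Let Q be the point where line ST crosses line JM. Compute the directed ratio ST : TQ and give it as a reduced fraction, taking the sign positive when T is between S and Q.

ST:TQ = -1/2

Work in coordinates with E = (0, 0), G = (1, 0), M = (0, 1), J = (-2, -3).
1. S is the midpoint of EJ ⇒ S = (-1, -3/2)
2. T is the centroid of triangle GJM ⇒ T = (-1/3, -2/3)
line ST meets JM at Q = (-5/3, -7/3)
T = S + t·(Q−S) with t = -1, so ST:TQ = -1:2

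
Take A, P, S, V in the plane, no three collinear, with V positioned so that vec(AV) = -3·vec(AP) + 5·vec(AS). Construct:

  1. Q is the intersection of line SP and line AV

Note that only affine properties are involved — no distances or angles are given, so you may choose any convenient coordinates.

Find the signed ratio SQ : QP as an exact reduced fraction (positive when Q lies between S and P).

SQ:QP = -3/5

Assign A = (0, 0), P = (1, 0), S = (0, 1), V = (-3, 5) — the answer is frame-independent, so this choice is without loss of generality.
1. Q is the intersection of line SP and line AV ⇒ Q = (-3/2, 5/2)
Q = S + t·(P−S) with t = -3/2, so SQ:QP = t:(1−t) = -3/2:5/2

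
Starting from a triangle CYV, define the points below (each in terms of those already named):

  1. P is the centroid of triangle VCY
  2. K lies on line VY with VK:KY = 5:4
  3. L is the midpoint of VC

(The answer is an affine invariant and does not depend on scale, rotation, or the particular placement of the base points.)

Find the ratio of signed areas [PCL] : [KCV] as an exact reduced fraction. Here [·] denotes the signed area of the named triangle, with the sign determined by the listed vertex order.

Set C = (0, 0), Y = (1, 0), V = (0, 1); any affine frame gives the same invariant.
1. P is the centroid of triangle VCY ⇒ P = (1/3, 1/3)
2. K lies on line VY with VK:KY = 5:4 ⇒ K = (5/9, 4/9)
3. L is the midpoint of VC ⇒ L = (0, 1/2)
2·[PCL] = -1/6, 2·[KCV] = -5/9
[PCL]:[KCV] = -1/6:-5/9 = 3/10

[PCL]:[KCV] = 3/10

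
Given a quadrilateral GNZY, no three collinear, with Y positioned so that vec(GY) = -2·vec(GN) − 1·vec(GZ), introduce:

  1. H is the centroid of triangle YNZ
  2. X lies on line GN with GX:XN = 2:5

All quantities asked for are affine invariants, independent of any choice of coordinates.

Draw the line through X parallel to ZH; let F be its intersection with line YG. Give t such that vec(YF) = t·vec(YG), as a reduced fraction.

Assign G = (0, 0), N = (1, 0), Z = (0, 1), Y = (-2, -1) — the answer is frame-independent, so this choice is without loss of generality.
1. H is the centroid of triangle YNZ ⇒ H = (-1/3, 0)
2. X lies on line GN with GX:XN = 2:5 ⇒ X = (2/7, 0)
through X parallel to ZH: direction (-1/3, -1); meets YG at F = (12/35, 6/35)
F = Y + t·(G−Y) with t = 41/35

t = 41/35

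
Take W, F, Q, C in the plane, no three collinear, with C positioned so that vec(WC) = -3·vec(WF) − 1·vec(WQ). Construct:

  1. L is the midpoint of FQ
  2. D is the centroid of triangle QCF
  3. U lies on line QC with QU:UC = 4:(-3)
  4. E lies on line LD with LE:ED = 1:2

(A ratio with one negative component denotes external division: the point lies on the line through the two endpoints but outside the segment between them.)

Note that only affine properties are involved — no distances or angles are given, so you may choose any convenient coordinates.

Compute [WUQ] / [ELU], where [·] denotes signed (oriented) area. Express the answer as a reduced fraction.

[WUQ]:[ELU] = 72/5

Set W = (0, 0), F = (1, 0), Q = (0, 1), C = (-3, -1); any affine frame gives the same invariant.
1. L is the midpoint of FQ ⇒ L = (1/2, 1/2)
2. D is the centroid of triangle QCF ⇒ D = (-2/3, 0)
3. U lies on line QC with QU:UC = 4:(-3) ⇒ U = (-12, -7)
4. E lies on line LD with LE:ED = 1:2 ⇒ E = (1/9, 1/3)
2·[WUQ] = -12, 2·[ELU] = -5/6
[WUQ]:[ELU] = -12:-5/6 = 72/5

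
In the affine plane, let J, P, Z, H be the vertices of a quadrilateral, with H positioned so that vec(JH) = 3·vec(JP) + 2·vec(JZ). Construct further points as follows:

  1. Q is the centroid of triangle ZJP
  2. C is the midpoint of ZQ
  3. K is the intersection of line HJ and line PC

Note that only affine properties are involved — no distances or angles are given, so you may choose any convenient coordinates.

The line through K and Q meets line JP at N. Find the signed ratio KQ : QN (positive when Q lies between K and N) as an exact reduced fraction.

Set J = (0, 0), P = (1, 0), Z = (0, 1), H = (3, 2); any affine frame gives the same invariant.
1. Q is the centroid of triangle ZJP ⇒ Q = (1/3, 1/3)
2. C is the midpoint of ZQ ⇒ C = (1/6, 2/3)
3. K is the intersection of line HJ and line PC ⇒ K = (6/11, 4/11)
line KQ meets JP at N = (-2, 0)
Q = K + t·(N−K) with t = 1/12, so KQ:QN = 1/12:11/12

KQ:QN = 1/11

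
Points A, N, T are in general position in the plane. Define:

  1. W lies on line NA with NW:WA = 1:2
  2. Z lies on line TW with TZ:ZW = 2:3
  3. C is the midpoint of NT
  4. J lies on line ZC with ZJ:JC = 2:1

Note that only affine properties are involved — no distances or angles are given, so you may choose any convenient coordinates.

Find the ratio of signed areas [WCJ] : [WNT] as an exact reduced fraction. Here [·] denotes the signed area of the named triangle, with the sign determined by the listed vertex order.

Choose coordinates A = (0, 0), N = (1, 0), T = (0, 1).
1. W lies on line NA with NW:WA = 1:2 ⇒ W = (2/3, 0)
2. Z lies on line TW with TZ:ZW = 2:3 ⇒ Z = (4/15, 3/5)
3. C is the midpoint of NT ⇒ C = (1/2, 1/2)
4. J lies on line ZC with ZJ:JC = 2:1 ⇒ J = (19/45, 8/15)
2·[WCJ] = 1/30, 2·[WNT] = 1/3
[WCJ]:[WNT] = 1/30:1/3 = 1/10

[WCJ]:[WNT] = 1/10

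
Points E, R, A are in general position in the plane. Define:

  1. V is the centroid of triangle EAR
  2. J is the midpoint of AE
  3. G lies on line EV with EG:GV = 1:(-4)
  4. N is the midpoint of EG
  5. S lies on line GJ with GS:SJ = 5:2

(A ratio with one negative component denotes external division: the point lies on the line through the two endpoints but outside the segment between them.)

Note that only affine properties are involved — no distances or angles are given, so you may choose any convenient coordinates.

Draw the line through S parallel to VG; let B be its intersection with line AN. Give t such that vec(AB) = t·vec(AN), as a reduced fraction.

t = 9/14

Choose coordinates E = (0, 0), R = (1, 0), A = (0, 1).
1. V is the centroid of triangle EAR ⇒ V = (1/3, 1/3)
2. J is the midpoint of AE ⇒ J = (0, 1/2)
3. G lies on line EV with EG:GV = 1:(-4) ⇒ G = (-1/9, -1/9)
4. N is the midpoint of EG ⇒ N = (-1/18, -1/18)
5. S lies on line GJ with GS:SJ = 5:2 ⇒ S = (-2/63, 41/126)
through S parallel to VG: direction (-4/9, -4/9); meets AN at B = (-1/28, 9/28)
B = A + t·(N−A) with t = 9/14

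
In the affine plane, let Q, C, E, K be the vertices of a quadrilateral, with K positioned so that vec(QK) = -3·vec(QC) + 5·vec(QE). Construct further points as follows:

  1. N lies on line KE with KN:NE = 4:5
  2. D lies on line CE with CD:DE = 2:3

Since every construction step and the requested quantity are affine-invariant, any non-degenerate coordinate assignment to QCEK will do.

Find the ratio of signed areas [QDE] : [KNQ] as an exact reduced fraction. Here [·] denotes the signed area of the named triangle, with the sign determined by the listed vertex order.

[QDE]:[KNQ] = -9/20

Assign Q = (0, 0), C = (1, 0), E = (0, 1), K = (-3, 5) — the answer is frame-independent, so this choice is without loss of generality.
1. N lies on line KE with KN:NE = 4:5 ⇒ N = (-5/3, 29/9)
2. D lies on line CE with CD:DE = 2:3 ⇒ D = (3/5, 2/5)
2·[QDE] = 3/5, 2·[KNQ] = -4/3
[QDE]:[KNQ] = 3/5:-4/3 = -9/20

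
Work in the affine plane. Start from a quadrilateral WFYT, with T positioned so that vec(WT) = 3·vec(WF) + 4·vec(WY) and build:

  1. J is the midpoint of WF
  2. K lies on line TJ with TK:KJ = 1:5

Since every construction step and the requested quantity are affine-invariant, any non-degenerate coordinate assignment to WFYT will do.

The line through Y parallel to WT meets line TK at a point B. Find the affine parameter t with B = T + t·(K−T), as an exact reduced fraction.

t = -9

Assign W = (0, 0), F = (1, 0), Y = (0, 1), T = (3, 4) — the answer is frame-independent, so this choice is without loss of generality.
1. J is the midpoint of WF ⇒ J = (1/2, 0)
2. K lies on line TJ with TK:KJ = 1:5 ⇒ K = (31/12, 10/3)
through Y parallel to WT: direction (3, 4); meets TK at B = (27/4, 10)
B = T + t·(K−T) with t = -9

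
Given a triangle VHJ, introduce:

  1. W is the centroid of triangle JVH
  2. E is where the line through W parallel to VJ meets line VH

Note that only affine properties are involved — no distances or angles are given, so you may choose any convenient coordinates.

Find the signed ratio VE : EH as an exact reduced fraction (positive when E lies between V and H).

VE:EH = 1/2

Assign V = (0, 0), H = (1, 0), J = (0, 1) — the answer is frame-independent, so this choice is without loss of generality.
1. W is the centroid of triangle JVH ⇒ W = (1/3, 1/3)
2. E is where the line through W parallel to VJ meets line VH ⇒ E = (1/3, 0)
E = V + t·(H−V) with t = 1/3, so VE:EH = t:(1−t) = 1/3:2/3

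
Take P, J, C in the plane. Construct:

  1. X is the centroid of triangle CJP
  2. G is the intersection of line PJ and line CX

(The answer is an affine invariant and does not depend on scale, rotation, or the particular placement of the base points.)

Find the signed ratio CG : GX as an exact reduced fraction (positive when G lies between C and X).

Assign P = (0, 0), J = (1, 0), C = (0, 1) — the answer is frame-independent, so this choice is without loss of generality.
1. X is the centroid of triangle CJP ⇒ X = (1/3, 1/3)
2. G is the intersection of line PJ and line CX ⇒ G = (1/2, 0)
G = C + t·(X−C) with t = 3/2, so CG:GX = t:(1−t) = 3/2:-1/2

CG:GX = -3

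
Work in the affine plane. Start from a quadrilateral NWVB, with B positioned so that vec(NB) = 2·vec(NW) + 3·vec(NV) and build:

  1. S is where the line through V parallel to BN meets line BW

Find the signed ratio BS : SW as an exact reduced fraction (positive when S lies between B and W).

BS:SW = -2/5

Set N = (0, 0), W = (1, 0), V = (0, 1), B = (2, 3); any affine frame gives the same invariant.
1. S is where the line through V parallel to BN meets line BW ⇒ S = (8/3, 5)
S = B + t·(W−B) with t = -2/3, so BS:SW = t:(1−t) = -2/3:5/3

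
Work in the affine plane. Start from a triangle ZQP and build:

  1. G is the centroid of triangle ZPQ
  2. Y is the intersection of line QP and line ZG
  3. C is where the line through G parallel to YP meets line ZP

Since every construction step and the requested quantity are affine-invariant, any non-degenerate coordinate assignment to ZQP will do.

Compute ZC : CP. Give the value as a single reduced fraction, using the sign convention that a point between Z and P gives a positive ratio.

Work in coordinates with Z = (0, 0), Q = (1, 0), P = (0, 1).
1. G is the centroid of triangle ZPQ ⇒ G = (1/3, 1/3)
2. Y is the intersection of line QP and line ZG ⇒ Y = (1/2, 1/2)
3. C is where the line through G parallel to YP meets line ZP ⇒ C = (0, 2/3)
C = Z + t·(P−Z) with t = 2/3, so ZC:CP = t:(1−t) = 2/3:1/3

ZC:CP = 2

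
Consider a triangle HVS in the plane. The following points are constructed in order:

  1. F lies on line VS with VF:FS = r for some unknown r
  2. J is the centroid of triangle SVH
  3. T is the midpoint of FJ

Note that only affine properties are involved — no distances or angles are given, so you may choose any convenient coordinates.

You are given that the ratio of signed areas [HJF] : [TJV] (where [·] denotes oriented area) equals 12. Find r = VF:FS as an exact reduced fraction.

r = -1/5

Choose coordinates H = (0, 0), V = (1, 0), S = (0, 1).
1. With VF:FS = r, write λ = r/(r+1) so F = V + λ·(S−V); F is affine-linear in λ
2. J is the centroid of triangle SVH ⇒ J = (1/3, 1/3)
3. T is the midpoint of FJ ⇒ T is an affine combination of earlier points and hence also affine-linear in λ
Every point depending on F is an affine combination of F and λ-independent points, so each such coordinate is linear in λ; the λ² term in each signed area is a multiple of (S−V)×(S−V) = 0, so 2·[HJF] and 2·[TJV] are each linear in λ. Evaluating at λ=0 and λ=1:
  2·[HJF] = 2/3·λ − 1/3,   2·[TJV] = 1/6·λ
So [HJF]:[TJV] = (2/3·λ − 1/3) / (1/6·λ). Setting this equal to 12:
  2/3·λ − 1/3 = 12·(1/6·λ)  ⇒  λ = -1/4
Then r = λ/(1−λ) = (-1/4)/(5/4) = -1/5. Check: with r = -1/5, F = (5/4, -1/4) and [HJF]:[TJV] = 12 as required.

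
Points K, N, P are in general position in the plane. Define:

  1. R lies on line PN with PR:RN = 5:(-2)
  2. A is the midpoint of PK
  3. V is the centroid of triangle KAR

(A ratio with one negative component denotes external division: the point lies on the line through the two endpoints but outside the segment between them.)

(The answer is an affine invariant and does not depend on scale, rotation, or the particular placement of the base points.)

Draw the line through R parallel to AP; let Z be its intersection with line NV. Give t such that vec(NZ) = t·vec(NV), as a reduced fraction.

Choose coordinates K = (0, 0), N = (1, 0), P = (0, 1).
1. R lies on line PN with PR:RN = 5:(-2) ⇒ R = (5/3, -2/3)
2. A is the midpoint of PK ⇒ A = (0, 1/2)
3. V is the centroid of triangle KAR ⇒ V = (5/9, -1/18)
through R parallel to AP: direction (0, 1/2); meets NV at Z = (5/3, 1/12)
Z = N + t·(V−N) with t = -3/2

t = -3/2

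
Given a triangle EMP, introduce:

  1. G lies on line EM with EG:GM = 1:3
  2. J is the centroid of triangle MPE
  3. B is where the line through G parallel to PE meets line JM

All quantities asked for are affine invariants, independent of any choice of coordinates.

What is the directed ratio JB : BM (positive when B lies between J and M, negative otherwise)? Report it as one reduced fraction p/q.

JB:BM = -1/9

Choose coordinates E = (0, 0), M = (1, 0), P = (0, 1).
1. G lies on line EM with EG:GM = 1:3 ⇒ G = (1/4, 0)
2. J is the centroid of triangle MPE ⇒ J = (1/3, 1/3)
3. B is where the line through G parallel to PE meets line JM ⇒ B = (1/4, 3/8)
B = J + t·(M−J) with t = -1/8, so JB:BM = t:(1−t) = -1/8:9/8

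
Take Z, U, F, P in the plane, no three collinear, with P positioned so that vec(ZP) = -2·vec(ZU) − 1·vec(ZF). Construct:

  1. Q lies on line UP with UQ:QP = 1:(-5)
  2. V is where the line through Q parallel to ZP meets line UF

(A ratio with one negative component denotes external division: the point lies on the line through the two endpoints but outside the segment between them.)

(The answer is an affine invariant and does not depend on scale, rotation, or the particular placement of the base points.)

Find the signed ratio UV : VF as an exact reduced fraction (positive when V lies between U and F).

UV:VF = -1/13

Choose coordinates Z = (0, 0), U = (1, 0), F = (0, 1), P = (-2, -1).
1. Q lies on line UP with UQ:QP = 1:(-5) ⇒ Q = (7/4, 1/4)
2. V is where the line through Q parallel to ZP meets line UF ⇒ V = (13/12, -1/12)
V = U + t·(F−U) with t = -1/12, so UV:VF = t:(1−t) = -1/12:13/12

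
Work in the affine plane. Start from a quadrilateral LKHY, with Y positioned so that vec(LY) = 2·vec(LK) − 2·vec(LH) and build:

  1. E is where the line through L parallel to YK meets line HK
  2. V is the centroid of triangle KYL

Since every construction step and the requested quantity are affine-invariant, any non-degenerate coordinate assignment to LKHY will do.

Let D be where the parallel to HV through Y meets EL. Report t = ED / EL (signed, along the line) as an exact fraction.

t = -3

Set L = (0, 0), K = (1, 0), H = (0, 1), Y = (2, -2); any affine frame gives the same invariant.
1. E is where the line through L parallel to YK meets line HK ⇒ E = (-1, 2)
2. V is the centroid of triangle KYL ⇒ V = (1, -2/3)
through Y parallel to HV: direction (1, -5/3); meets EL at D = (-4, 8)
D = E + t·(L−E) with t = -3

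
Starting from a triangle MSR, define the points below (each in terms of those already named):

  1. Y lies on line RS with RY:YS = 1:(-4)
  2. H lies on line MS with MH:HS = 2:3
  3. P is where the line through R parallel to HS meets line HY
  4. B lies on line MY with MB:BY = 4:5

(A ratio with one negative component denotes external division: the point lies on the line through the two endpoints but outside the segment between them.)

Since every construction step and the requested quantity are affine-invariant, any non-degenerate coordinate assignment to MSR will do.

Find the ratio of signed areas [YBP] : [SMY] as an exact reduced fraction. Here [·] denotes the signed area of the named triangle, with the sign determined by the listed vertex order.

Choose coordinates M = (0, 0), S = (1, 0), R = (0, 1).
1. Y lies on line RS with RY:YS = 1:(-4) ⇒ Y = (-1/3, 4/3)
2. H lies on line MS with MH:HS = 2:3 ⇒ H = (2/5, 0)
3. P is where the line through R parallel to HS meets line HY ⇒ P = (-3/20, 1)
4. B lies on line MY with MB:BY = 4:5 ⇒ B = (-4/27, 16/27)
2·[YBP] = 2/27, 2·[SMY] = -4/3
[YBP]:[SMY] = 2/27:-4/3 = -1/18

[YBP]:[SMY] = -1/18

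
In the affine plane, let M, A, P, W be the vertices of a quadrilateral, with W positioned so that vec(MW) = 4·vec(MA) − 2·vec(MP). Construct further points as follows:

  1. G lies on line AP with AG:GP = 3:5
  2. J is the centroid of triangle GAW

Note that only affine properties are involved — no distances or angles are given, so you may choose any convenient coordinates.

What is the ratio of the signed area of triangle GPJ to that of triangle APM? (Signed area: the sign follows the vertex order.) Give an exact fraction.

Set M = (0, 0), A = (1, 0), P = (0, 1), W = (4, -2); any affine frame gives the same invariant.
1. G lies on line AP with AG:GP = 3:5 ⇒ G = (5/8, 3/8)
2. J is the centroid of triangle GAW ⇒ J = (15/8, -13/24)
2·[GPJ] = -5/24, 2·[APM] = 1
[GPJ]:[APM] = -5/24:1 = -5/24

[GPJ]:[APM] = -5/24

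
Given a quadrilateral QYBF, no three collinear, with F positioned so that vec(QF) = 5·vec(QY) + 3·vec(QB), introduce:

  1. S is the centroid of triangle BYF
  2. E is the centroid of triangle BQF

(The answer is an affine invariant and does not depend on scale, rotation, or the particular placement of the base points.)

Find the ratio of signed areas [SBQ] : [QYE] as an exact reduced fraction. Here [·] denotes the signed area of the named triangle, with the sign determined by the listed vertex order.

Work in coordinates with Q = (0, 0), Y = (1, 0), B = (0, 1), F = (5, 3).
1. S is the centroid of triangle BYF ⇒ S = (2, 4/3)
2. E is the centroid of triangle BQF ⇒ E = (5/3, 4/3)
2·[SBQ] = 2, 2·[QYE] = 4/3
[SBQ]:[QYE] = 2:4/3 = 3/2

[SBQ]:[QYE] = 3/2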